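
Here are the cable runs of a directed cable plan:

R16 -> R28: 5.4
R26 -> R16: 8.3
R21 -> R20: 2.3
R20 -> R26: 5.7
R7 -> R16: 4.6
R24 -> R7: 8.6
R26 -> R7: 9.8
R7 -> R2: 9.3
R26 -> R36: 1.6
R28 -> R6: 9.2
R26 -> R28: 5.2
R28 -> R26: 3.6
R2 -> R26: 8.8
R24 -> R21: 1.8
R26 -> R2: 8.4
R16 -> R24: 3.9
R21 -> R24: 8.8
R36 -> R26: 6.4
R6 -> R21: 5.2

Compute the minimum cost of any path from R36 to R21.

Shortest distances from R36:
R36: 0
R26: 6.4  (via R36)
R28: 11.6  (via R26)
R16: 14.7  (via R26)
R2: 14.8  (via R26)
R7: 16.2  (via R26)
R24: 18.6  (via R16)
R21: 20.4  (via R24)
Shortest route: R36 → R26 → R16 → R24 → R21 = 20.4.

20.4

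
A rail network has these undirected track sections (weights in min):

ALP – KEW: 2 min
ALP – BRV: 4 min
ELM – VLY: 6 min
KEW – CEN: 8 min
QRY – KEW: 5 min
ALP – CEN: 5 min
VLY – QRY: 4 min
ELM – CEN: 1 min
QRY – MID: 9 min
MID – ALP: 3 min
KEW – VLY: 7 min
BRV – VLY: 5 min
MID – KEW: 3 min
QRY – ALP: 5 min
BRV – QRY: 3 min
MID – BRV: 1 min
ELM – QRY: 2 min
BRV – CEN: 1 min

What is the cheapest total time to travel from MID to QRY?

4 min

Running Dijkstra from MID:
MID: 0
BRV: 1  (via MID)
CEN: 2  (via BRV)
KEW: 3  (via MID)
ALP: 3  (via MID)
ELM: 3  (via CEN)
QRY: 4  (via BRV)
Shortest route: MID–BRV–QRY = 4 min.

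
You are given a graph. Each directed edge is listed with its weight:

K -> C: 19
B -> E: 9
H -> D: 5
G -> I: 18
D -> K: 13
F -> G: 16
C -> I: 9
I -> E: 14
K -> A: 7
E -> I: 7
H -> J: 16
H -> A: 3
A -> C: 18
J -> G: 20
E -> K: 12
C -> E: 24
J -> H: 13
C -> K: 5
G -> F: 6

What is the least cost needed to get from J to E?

Settle nodes by increasing distance from J:
J: 0
H: 13  (via J)
A: 16  (via H)
D: 18  (via H)
G: 20  (via J)
F: 26  (via G)
K: 31  (via D)
C: 34  (via A)
I: 38  (via G)
E: 52  (via I)
Shortest route: J–G–I–E = 52.

52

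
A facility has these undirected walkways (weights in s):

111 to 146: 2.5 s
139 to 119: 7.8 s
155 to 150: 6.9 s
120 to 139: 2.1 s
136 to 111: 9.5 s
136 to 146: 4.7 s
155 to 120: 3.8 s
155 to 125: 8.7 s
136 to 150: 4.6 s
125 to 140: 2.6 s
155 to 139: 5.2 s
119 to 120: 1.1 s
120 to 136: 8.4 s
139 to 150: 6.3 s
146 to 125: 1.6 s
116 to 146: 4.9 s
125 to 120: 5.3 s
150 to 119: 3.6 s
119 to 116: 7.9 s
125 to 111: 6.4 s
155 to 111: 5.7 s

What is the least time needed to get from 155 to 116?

12.8 s

Settle nodes by increasing distance from 155:
155: 0
120: 3.8  (via 155)
119: 4.9  (via 120)
139: 5.2  (via 155)
111: 5.7  (via 155)
150: 6.9  (via 155)
146: 8.2  (via 111)
125: 8.7  (via 155)
140: 11.3  (via 125)
136: 11.5  (via 150)
116: 12.8  (via 119)
Shortest route: 155 → 120 → 119 → 116 = 12.8 s.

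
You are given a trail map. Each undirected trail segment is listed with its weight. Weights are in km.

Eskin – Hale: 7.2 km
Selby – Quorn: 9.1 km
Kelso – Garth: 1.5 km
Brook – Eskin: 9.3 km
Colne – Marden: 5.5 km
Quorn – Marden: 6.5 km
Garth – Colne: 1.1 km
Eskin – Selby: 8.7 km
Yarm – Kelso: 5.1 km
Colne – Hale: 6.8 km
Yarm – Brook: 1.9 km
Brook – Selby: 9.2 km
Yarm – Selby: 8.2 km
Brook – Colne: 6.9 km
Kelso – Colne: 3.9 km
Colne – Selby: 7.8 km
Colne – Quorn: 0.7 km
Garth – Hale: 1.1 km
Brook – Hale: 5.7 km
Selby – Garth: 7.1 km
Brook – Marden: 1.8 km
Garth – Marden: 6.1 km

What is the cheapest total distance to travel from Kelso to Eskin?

Candidate routes:
Kelso–Garth–Colne–Hale–Eskin: 1.5+1.1+6.8+7.2 = 16.6
Kelso–Yarm–Brook–Eskin: 5.1+1.9+9.3 = 16.3
Kelso–Colne–Garth–Hale–Eskin: 3.9+1.1+1.1+7.2 = 13.3
Kelso–Garth–Hale–Eskin: 1.5+1.1+7.2 = 9.8
Cheapest is Kelso–Garth–Hale–Eskin at 9.8 km.

9.8 km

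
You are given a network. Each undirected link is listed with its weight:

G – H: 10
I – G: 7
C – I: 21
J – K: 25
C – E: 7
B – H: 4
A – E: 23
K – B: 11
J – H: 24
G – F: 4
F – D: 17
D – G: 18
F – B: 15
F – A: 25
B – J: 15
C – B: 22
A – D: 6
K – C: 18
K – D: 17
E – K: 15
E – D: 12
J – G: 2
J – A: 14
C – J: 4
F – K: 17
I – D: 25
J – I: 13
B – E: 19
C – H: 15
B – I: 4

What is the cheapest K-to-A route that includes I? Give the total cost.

Best K to I: K → B → I costing 15
Shortest I→A: I → G → J → A = 23
Total via I: 15 + 23 = 38.

38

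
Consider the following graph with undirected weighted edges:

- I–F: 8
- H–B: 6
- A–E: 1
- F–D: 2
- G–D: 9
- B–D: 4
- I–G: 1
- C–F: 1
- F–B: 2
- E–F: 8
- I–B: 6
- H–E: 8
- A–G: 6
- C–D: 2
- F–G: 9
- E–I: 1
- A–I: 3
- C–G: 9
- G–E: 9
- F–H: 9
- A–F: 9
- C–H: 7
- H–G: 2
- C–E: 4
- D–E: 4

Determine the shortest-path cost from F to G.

Compare a few routes:
F - D - E - I - G: 2+4+1+1 = 8
F - G: 9 = 9
F - C - E - I - G: 1+4+1+1 = 7
The minimum is 7 via F - C - E - I - G.

7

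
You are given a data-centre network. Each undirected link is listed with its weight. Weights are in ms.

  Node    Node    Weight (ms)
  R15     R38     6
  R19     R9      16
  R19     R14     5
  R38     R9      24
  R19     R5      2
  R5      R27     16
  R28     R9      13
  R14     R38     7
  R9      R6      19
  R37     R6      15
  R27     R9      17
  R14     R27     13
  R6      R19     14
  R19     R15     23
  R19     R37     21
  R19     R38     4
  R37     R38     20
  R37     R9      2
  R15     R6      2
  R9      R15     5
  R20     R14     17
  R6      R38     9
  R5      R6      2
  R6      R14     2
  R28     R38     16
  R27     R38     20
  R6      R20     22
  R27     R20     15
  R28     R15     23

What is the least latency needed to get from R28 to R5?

Settle nodes by increasing distance from R28:
R28: 0
R9: 13  (via R28)
R37: 15  (via R9)
R38: 16  (via R28)
R15: 18  (via R9)
R6: 20  (via R15)
R19: 20  (via R38)
R14: 22  (via R6)
R5: 22  (via R6)
Shortest route: R28 → R9 → R15 → R6 → R5 = 22 ms.

22 ms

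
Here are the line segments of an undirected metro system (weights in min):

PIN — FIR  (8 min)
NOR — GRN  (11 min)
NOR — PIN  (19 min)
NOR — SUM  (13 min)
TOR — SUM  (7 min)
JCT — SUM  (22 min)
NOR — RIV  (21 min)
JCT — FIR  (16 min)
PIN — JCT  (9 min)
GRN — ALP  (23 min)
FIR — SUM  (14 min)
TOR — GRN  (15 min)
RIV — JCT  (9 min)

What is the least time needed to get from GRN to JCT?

Shortest distances from GRN:
GRN: 0
NOR: 11  (via GRN)
TOR: 15  (via GRN)
SUM: 22  (via TOR)
ALP: 23  (via GRN)
PIN: 30  (via NOR)
RIV: 32  (via NOR)
FIR: 36  (via SUM)
JCT: 39  (via PIN)
Shortest route: GRN → NOR → PIN → JCT = 39 min.

39 min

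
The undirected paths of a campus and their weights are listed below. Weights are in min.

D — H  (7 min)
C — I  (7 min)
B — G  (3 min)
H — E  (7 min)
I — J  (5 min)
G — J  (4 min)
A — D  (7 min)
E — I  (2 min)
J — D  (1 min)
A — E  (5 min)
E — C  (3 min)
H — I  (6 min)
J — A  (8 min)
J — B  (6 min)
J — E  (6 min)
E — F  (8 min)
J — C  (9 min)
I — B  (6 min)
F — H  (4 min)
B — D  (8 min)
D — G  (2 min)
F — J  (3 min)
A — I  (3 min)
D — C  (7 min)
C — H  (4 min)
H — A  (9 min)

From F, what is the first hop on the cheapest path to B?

J

Compare a few routes:
F–J–I–B: 3+5+6 = 14
F–J–D–B: 3+1+8 = 12
F–J–B: 3+6 = 9
F–J–G–B: 3+4+3 = 10
The minimum is 9 min via F–J–B.
So from F the first move is to J.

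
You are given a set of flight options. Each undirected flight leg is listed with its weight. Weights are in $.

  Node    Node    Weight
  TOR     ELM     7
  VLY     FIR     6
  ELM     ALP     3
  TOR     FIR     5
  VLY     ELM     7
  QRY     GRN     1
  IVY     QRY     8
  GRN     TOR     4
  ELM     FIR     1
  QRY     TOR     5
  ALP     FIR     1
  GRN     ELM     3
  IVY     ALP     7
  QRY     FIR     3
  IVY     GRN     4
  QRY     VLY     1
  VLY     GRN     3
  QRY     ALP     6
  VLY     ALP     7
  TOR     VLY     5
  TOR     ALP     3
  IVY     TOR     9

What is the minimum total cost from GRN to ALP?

$5

Compare a few routes:
GRN - QRY - FIR - ALP: 1+3+1 = 5
GRN - ELM - ALP: 3+3 = 6
GRN - TOR - ALP: 4+3 = 7
The minimum is $5 via GRN - QRY - FIR - ALP.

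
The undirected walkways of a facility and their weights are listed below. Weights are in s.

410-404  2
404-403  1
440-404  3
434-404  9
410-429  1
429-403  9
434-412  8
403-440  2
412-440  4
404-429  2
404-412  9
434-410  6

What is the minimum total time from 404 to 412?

7 s

Enumerating some paths:
404–440–412: 3+4 = 7
404–412: 9 = 9
The minimum is 7 s via 404–440–412.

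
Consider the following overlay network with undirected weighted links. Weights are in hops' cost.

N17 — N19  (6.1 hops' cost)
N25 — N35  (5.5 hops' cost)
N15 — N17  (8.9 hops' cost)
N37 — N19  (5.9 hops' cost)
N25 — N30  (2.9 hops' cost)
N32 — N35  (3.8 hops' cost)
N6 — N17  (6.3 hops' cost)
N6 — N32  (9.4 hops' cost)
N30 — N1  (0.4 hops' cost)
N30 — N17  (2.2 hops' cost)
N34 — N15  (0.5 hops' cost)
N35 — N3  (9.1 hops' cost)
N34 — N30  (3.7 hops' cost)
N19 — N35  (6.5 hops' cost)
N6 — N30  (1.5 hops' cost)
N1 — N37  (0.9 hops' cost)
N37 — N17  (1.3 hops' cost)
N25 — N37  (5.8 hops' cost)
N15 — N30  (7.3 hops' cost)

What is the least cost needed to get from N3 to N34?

21.2 hops' cost

Compare a few routes:
N3 → N35 → N25 → N30 → N15 → N34: 9.1+5.5+2.9+7.3+0.5 = 25.3
N3 → N35 → N25 → N30 → N34: 9.1+5.5+2.9+3.7 = 21.2
Cheapest is N3 → N35 → N25 → N30 → N34 at 21.2 hops' cost.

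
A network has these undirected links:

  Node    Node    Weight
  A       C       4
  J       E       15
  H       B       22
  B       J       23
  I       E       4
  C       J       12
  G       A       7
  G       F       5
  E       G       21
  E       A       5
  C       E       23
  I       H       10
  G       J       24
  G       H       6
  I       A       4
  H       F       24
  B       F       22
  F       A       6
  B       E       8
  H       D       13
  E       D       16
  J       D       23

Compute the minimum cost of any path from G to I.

Candidate routes:
G–A–E–I: 7+5+4 = 16
G–F–A–I: 5+6+4 = 15
G–H–I: 6+10 = 16
G–A–I: 7+4 = 11
Cheapest is G–A–I at 11.

11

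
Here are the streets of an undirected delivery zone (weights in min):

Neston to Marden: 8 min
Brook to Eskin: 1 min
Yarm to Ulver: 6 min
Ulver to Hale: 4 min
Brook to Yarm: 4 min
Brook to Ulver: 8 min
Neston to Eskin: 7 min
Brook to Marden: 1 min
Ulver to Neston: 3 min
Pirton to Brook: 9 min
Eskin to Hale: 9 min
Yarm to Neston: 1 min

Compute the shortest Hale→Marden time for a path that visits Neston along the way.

Best Hale to Neston: Hale–Ulver–Neston costing 7
Best Neston to Marden: Neston–Yarm–Brook–Marden costing 6
Total via Neston: 7 + 6 = 13 min.

13 min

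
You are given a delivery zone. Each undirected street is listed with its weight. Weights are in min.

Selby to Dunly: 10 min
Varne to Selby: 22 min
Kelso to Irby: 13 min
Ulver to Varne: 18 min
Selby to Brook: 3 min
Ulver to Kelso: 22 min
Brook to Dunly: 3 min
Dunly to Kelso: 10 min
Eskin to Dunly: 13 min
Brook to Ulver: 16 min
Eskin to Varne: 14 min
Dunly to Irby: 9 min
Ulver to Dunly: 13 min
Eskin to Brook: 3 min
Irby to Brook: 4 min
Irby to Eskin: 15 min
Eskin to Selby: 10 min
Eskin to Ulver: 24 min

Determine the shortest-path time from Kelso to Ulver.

Shortest distances from Kelso:
Kelso: 0
Dunly: 10  (via Kelso)
Irby: 13  (via Kelso)
Brook: 13  (via Dunly)
Eskin: 16  (via Brook)
Selby: 16  (via Brook)
Ulver: 22  (via Kelso)
Shortest route: Kelso → Ulver = 22 min.

22 min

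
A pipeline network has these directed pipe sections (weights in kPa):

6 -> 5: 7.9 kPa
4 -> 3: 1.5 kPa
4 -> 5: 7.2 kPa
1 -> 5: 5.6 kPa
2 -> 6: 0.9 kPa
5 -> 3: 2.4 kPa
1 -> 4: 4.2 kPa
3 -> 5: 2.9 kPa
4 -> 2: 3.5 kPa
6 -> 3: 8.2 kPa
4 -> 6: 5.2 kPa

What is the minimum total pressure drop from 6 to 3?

Enumerating some paths:
6–3: 8.2 = 8.2
6–5–3: 7.9+2.4 = 10.3
The minimum is 8.2 kPa via 6–3.

8.2 kPa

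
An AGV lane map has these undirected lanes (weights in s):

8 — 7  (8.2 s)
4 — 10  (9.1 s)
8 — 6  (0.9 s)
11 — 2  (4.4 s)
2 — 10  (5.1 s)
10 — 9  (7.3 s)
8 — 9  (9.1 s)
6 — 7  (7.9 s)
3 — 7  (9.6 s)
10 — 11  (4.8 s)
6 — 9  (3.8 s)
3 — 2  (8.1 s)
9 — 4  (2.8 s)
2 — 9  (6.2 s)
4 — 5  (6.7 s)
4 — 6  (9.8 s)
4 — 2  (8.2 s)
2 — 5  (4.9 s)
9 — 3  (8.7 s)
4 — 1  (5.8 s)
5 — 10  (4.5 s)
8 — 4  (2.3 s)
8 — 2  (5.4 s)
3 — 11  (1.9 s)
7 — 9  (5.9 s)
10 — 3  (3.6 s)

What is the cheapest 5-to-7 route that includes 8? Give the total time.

Best 5 to 8: 5–4–8 costing 9
Shortest 8→7: 8–7 = 8.2
Total via 8: 9 + 8.2 = 17.2 s.

17.2 s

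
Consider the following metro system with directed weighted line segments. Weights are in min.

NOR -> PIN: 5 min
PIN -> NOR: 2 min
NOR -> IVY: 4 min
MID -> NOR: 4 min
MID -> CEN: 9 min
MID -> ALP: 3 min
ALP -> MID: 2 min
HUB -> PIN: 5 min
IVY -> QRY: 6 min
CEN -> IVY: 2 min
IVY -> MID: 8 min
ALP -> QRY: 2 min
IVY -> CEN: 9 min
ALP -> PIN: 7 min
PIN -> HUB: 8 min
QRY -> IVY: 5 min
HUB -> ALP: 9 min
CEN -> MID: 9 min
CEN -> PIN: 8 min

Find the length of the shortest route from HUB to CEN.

20 min

Enumerating some paths:
HUB - ALP - MID - NOR - IVY - CEN: 9+2+4+4+9 = 28
HUB - ALP - QRY - IVY - CEN: 9+2+5+9 = 25
HUB - PIN - NOR - IVY - CEN: 5+2+4+9 = 20
HUB - PIN - NOR - IVY - MID - CEN: 5+2+4+8+9 = 28
Cheapest is HUB - PIN - NOR - IVY - CEN at 20 min.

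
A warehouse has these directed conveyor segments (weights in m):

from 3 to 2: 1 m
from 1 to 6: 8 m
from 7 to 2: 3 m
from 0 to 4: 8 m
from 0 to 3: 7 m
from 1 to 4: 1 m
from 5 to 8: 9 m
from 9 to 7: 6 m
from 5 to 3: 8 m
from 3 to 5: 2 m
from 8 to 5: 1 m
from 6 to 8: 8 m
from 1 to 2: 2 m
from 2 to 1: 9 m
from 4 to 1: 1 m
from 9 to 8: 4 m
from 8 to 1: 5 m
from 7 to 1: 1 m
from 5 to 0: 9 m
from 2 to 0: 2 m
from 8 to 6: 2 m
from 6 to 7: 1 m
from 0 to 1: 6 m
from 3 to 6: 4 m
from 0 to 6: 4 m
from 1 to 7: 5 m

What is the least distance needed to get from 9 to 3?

13 m

Candidate routes:
9–7–2–0–3: 6+3+2+7 = 18
9–8–5–3: 4+1+8 = 13
The minimum is 13 m via 9–8–5–3.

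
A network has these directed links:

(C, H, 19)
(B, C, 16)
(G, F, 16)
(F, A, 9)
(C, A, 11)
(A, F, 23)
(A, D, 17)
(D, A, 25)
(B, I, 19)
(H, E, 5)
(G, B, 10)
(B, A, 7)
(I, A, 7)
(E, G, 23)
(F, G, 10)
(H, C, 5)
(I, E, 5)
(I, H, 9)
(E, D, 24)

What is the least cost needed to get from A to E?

Enumerating some paths:
A–F–G–B–I–E: 23+10+10+19+5 = 67
A–F–G–B–C–H–E: 23+10+10+16+19+5 = 83
A–F–G–B–I–H–E: 23+10+10+19+9+5 = 76
The minimum is 67 via A–F–G–B–I–E.

67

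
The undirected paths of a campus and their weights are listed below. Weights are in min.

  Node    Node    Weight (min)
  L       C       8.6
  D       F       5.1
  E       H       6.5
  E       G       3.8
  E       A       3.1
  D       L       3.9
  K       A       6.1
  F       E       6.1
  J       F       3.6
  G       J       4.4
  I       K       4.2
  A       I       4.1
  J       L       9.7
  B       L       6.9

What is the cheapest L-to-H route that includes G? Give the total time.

24.4 min

Best L to G: L → J → G costing 14.1
Best G to H: G → E → H costing 10.3
Total via G: 14.1 + 10.3 = 24.4 min.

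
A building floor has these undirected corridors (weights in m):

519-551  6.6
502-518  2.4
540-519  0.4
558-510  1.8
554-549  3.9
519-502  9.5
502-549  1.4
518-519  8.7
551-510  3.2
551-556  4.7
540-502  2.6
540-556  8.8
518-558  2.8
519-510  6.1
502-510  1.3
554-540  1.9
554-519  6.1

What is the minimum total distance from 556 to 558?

Compare a few routes:
556 → 551 → 510 → 558: 4.7+3.2+1.8 = 9.7
556 → 551 → 510 → 502 → 518 → 558: 4.7+3.2+1.3+2.4+2.8 = 14.4
Cheapest is 556 → 551 → 510 → 558 at 9.7 m.

9.7 m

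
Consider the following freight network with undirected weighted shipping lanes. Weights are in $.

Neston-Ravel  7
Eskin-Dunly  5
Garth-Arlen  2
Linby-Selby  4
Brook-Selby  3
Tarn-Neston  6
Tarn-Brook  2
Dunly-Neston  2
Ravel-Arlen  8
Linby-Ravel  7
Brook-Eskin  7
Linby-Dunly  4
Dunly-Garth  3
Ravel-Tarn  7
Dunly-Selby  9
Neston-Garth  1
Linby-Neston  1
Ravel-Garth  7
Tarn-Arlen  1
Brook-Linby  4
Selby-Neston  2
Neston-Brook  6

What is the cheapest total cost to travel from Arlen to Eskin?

Enumerating some paths:
Arlen–Garth–Neston–Linby–Dunly–Eskin: 2+1+1+4+5 = 13
Arlen–Tarn–Neston–Dunly–Eskin: 1+6+2+5 = 14
Arlen–Tarn–Brook–Eskin: 1+2+7 = 10
Cheapest is Arlen–Tarn–Brook–Eskin at $10.

$10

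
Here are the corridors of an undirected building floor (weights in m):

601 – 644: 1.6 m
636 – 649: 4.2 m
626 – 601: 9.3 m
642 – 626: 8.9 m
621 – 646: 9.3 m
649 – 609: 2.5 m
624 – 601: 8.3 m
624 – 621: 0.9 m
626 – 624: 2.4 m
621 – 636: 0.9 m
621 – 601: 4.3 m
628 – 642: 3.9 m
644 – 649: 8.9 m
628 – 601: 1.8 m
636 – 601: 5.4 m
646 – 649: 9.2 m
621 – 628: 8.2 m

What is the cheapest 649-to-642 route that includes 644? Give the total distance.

16.2 m

Best 649 to 644: 649 → 644 costing 8.9
Best 644 to 642: 644 → 601 → 628 → 642 costing 7.3
Total via 644: 8.9 + 7.3 = 16.2 m.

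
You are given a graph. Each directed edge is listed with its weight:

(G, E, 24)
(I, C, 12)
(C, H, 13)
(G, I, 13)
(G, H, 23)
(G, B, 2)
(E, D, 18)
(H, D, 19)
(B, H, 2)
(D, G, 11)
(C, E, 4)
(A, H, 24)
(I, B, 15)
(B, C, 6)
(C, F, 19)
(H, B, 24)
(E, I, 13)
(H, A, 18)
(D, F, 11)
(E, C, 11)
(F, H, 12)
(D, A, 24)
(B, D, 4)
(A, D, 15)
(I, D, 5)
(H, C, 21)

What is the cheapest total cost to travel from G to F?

17

Settle nodes by increasing distance from G:
G: 0
B: 2  (via G)
H: 4  (via B)
D: 6  (via B)
C: 8  (via B)
E: 12  (via C)
I: 13  (via G)
F: 17  (via D)
Shortest route: G–B–D–F = 17.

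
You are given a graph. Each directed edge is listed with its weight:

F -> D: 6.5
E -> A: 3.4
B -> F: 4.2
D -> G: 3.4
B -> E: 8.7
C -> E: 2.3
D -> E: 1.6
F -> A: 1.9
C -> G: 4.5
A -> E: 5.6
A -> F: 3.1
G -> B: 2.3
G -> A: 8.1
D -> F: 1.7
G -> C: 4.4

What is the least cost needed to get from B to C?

18.5

Shortest distances from B:
B: 0
F: 4.2  (via B)
A: 6.1  (via F)
E: 8.7  (via B)
D: 10.7  (via F)
G: 14.1  (via D)
C: 18.5  (via G)
Shortest route: B → F → D → G → C = 18.5.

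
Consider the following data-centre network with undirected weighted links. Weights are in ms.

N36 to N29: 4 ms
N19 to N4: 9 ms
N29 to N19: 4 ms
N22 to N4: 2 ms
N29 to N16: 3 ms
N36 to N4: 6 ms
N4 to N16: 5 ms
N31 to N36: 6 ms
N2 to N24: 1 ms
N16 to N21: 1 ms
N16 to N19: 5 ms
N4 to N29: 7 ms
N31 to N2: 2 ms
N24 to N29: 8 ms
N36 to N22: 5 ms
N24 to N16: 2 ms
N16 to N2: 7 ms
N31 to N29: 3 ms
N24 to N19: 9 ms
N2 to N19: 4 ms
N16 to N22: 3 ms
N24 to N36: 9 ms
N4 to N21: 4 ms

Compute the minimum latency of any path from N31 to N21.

Compare a few routes:
N31 → N2 → N19 → N16 → N21: 2+4+5+1 = 12
N31 → N29 → N16 → N21: 3+3+1 = 7
N31 → N2 → N24 → N16 → N21: 2+1+2+1 = 6
N31 → N2 → N16 → N21: 2+7+1 = 10
Cheapest is N31 → N2 → N24 → N16 → N21 at 6 ms.

6 ms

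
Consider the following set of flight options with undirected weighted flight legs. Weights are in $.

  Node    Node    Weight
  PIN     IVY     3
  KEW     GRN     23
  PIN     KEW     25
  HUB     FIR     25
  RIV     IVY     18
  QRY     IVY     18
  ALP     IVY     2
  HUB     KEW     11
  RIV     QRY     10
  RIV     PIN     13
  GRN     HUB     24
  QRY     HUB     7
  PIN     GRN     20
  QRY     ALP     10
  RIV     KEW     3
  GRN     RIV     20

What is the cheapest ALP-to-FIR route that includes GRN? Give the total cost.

Shortest ALP→GRN: ALP–IVY–PIN–GRN = 25
Shortest GRN→FIR: GRN–HUB–FIR = 49
Total via GRN: 25 + 49 = $74.

$74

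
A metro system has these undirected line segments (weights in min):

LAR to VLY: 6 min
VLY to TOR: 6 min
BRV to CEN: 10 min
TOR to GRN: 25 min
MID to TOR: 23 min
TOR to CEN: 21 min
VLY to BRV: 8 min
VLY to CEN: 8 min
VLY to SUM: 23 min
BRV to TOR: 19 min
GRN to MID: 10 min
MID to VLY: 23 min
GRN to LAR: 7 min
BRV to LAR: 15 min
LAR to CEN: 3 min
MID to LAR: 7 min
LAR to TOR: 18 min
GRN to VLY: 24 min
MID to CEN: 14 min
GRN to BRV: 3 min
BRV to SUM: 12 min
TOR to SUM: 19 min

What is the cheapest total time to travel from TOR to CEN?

Candidate routes:
TOR → CEN: 21 = 21
TOR → VLY → LAR → CEN: 6+6+3 = 15
TOR → VLY → CEN: 6+8 = 14
TOR → LAR → CEN: 18+3 = 21
Cheapest is TOR → VLY → CEN at 14 min.

14 min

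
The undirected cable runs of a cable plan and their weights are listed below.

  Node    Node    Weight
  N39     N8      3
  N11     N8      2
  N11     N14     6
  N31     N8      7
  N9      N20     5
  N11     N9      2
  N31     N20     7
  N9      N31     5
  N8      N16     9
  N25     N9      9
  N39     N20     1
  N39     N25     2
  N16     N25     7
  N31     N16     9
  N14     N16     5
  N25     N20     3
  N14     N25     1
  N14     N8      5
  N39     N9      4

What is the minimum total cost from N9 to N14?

7

Candidate routes:
N9 → N11 → N14: 2+6 = 8
N9 → N39 → N25 → N14: 4+2+1 = 7
The minimum is 7 via N9 → N39 → N25 → N14.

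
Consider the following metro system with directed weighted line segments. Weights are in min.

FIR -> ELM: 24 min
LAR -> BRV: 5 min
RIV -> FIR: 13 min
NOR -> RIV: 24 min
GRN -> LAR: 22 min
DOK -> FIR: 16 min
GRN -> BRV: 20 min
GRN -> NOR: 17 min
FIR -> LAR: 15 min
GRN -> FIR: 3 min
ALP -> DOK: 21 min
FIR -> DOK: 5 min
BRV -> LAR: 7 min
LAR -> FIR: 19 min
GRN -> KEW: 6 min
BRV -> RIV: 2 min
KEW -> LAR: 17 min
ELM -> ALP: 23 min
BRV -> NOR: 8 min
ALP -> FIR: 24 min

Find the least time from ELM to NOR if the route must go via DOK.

88 min

Shortest ELM→DOK: ELM–ALP–DOK = 44
Best DOK to NOR: DOK–FIR–LAR–BRV–NOR costing 44
Total via DOK: 44 + 44 = 88 min.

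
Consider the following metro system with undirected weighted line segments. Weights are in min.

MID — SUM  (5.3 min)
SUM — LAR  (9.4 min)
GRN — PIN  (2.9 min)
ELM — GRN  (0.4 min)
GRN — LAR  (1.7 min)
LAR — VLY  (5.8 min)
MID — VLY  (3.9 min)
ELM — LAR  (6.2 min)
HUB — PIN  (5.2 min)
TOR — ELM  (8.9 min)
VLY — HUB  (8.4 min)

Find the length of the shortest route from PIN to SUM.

Candidate routes:
PIN–HUB–VLY–MID–SUM: 5.2+8.4+3.9+5.3 = 22.8
PIN–GRN–ELM–LAR–SUM: 2.9+0.4+6.2+9.4 = 18.9
PIN–GRN–LAR–VLY–MID–SUM: 2.9+1.7+5.8+3.9+5.3 = 19.6
PIN–GRN–LAR–SUM: 2.9+1.7+9.4 = 14
Cheapest is PIN–GRN–LAR–SUM at 14 min.

14 min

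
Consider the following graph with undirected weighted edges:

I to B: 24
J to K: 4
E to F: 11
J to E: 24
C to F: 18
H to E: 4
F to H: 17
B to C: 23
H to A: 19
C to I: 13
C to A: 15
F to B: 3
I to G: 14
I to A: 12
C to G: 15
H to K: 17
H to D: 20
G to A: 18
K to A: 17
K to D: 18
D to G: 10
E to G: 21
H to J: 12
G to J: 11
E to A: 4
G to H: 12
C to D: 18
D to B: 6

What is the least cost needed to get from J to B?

27

Running Dijkstra from J:
J: 0
K: 4  (via J)
G: 11  (via J)
H: 12  (via J)
E: 16  (via H)
A: 20  (via E)
D: 21  (via G)
I: 25  (via G)
C: 26  (via G)
B: 27  (via D)
Shortest route: J → G → D → B = 27.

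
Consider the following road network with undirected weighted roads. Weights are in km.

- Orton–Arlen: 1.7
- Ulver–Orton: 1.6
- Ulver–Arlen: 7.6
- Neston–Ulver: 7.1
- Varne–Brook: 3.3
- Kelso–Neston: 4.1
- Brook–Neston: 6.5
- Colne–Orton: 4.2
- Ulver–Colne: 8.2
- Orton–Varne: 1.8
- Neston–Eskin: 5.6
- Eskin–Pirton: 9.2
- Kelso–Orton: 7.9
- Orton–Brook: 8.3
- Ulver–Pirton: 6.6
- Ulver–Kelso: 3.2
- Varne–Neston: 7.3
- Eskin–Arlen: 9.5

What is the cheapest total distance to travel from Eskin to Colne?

Compare a few routes:
Eskin–Neston–Kelso–Ulver–Orton–Colne: 5.6+4.1+3.2+1.6+4.2 = 18.7
Eskin–Neston–Ulver–Orton–Colne: 5.6+7.1+1.6+4.2 = 18.5
Eskin–Neston–Varne–Orton–Colne: 5.6+7.3+1.8+4.2 = 18.9
Eskin–Arlen–Orton–Colne: 9.5+1.7+4.2 = 15.4
The minimum is 15.4 km via Eskin–Arlen–Orton–Colne.

15.4 km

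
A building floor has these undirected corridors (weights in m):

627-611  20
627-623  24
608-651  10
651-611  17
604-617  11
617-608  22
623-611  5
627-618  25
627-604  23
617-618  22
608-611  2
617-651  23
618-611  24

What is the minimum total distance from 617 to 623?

29 m

Compare a few routes:
617–608–611–623: 22+2+5 = 29
617–651–608–611–623: 23+10+2+5 = 40
617–651–611–623: 23+17+5 = 45
Cheapest is 617–608–611–623 at 29 m.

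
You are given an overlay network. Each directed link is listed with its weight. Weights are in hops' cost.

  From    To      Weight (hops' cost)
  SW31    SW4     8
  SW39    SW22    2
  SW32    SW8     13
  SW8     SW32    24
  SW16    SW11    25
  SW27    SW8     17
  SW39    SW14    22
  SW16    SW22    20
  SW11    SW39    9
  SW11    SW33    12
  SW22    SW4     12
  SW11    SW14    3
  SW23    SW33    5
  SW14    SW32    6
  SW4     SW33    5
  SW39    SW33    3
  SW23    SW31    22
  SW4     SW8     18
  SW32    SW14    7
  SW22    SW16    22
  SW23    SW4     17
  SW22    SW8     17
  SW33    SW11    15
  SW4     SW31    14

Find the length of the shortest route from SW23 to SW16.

Compare a few routes:
SW23 → SW4 → SW33 → SW11 → SW39 → SW22 → SW16: 17+5+15+9+2+22 = 70
SW23 → SW33 → SW11 → SW39 → SW22 → SW16: 5+15+9+2+22 = 53
SW23 → SW31 → SW4 → SW33 → SW11 → SW39 → SW22 → SW16: 22+8+5+15+9+2+22 = 83
The minimum is 53 hops' cost via SW23 → SW33 → SW11 → SW39 → SW22 → SW16.

53 hops' cost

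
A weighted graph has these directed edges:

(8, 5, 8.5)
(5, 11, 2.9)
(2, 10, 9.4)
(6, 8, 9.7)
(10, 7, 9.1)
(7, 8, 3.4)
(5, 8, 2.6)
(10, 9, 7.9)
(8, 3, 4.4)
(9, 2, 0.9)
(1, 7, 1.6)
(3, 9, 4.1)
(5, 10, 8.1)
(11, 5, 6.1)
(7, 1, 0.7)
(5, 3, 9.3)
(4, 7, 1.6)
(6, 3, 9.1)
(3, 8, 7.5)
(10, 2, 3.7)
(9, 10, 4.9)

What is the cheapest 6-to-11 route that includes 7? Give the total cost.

42

Shortest 6→7: 6–3–9–10–7 = 27.2
Shortest 7→11: 7–8–5–11 = 14.8
Total via 7: 27.2 + 14.8 = 42.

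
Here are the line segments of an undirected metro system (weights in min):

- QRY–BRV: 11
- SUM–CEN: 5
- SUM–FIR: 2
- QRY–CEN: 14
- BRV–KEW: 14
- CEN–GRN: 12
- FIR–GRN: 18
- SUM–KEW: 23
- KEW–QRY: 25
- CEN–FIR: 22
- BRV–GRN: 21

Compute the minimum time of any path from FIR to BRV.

32 min

Running Dijkstra from FIR:
FIR: 0
SUM: 2  (via FIR)
CEN: 7  (via SUM)
GRN: 18  (via FIR)
QRY: 21  (via CEN)
KEW: 25  (via SUM)
BRV: 32  (via QRY)
Shortest route: FIR → SUM → CEN → QRY → BRV = 32 min.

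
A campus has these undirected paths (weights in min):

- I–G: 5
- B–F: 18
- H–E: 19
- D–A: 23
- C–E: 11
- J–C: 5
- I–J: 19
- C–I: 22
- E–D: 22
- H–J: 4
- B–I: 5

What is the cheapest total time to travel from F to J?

Shortest distances from F:
F: 0
B: 18  (via F)
I: 23  (via B)
G: 28  (via I)
J: 42  (via I)
Shortest route: F–B–I–J = 42 min.

42 min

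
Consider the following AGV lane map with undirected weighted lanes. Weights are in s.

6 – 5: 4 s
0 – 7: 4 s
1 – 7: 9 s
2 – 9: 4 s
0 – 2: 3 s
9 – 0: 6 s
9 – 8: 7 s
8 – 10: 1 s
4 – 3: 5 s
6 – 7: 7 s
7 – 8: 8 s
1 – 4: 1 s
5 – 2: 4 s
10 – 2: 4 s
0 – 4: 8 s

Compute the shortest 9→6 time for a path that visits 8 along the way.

20 s

Shortest 9→8: 9 → 8 = 7
Best 8 to 6: 8 → 10 → 2 → 5 → 6 costing 13
Total via 8: 7 + 13 = 20 s.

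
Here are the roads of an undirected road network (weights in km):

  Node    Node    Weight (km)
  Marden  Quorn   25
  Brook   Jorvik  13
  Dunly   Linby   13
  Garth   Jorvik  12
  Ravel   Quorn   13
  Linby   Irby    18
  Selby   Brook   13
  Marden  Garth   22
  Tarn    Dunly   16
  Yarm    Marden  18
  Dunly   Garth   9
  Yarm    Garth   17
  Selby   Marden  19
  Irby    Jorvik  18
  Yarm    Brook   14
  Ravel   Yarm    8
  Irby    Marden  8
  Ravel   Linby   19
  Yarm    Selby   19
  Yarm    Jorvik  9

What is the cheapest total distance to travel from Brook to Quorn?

Shortest distances from Brook:
Brook: 0
Jorvik: 13  (via Brook)
Selby: 13  (via Brook)
Yarm: 14  (via Brook)
Ravel: 22  (via Yarm)
Garth: 25  (via Jorvik)
Irby: 31  (via Jorvik)
Marden: 32  (via Selby)
Dunly: 34  (via Garth)
Quorn: 35  (via Ravel)
Shortest route: Brook–Yarm–Ravel–Quorn = 35 km.

35 km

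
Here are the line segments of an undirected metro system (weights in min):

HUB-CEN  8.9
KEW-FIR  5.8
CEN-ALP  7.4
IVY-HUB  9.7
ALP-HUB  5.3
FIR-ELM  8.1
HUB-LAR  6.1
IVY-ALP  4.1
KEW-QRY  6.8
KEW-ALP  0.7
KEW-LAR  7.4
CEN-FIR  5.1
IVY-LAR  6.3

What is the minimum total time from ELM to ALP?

Candidate routes:
ELM → FIR → CEN → HUB → ALP: 8.1+5.1+8.9+5.3 = 27.4
ELM → FIR → KEW → ALP: 8.1+5.8+0.7 = 14.6
ELM → FIR → CEN → ALP: 8.1+5.1+7.4 = 20.6
The minimum is 14.6 min via ELM → FIR → KEW → ALP.

14.6 min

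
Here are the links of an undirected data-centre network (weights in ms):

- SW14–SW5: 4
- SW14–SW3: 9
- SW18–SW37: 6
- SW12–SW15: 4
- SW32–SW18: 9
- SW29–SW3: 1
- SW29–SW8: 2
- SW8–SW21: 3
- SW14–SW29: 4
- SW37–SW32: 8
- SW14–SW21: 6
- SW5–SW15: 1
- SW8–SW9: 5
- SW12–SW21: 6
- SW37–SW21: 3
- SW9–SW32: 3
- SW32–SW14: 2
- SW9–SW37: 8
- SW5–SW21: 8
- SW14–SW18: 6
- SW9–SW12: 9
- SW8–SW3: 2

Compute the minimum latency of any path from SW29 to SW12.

11 ms

Compare a few routes:
SW29 → SW8 → SW21 → SW12: 2+3+6 = 11
SW29 → SW8 → SW9 → SW12: 2+5+9 = 16
SW29 → SW14 → SW5 → SW15 → SW12: 4+4+1+4 = 13
SW29 → SW3 → SW8 → SW21 → SW12: 1+2+3+6 = 12
Cheapest is SW29 → SW8 → SW21 → SW12 at 11 ms.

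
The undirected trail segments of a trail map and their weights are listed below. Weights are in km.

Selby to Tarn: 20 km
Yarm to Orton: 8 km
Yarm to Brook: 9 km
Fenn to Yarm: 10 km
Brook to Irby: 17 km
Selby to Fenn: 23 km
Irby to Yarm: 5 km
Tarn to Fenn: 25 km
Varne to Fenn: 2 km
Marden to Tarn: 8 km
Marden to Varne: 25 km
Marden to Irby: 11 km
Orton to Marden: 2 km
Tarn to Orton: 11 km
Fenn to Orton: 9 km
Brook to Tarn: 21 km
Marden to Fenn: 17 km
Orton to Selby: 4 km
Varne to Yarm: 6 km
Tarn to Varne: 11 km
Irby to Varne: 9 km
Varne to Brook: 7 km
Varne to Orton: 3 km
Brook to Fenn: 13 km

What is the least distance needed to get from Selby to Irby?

16 km

Enumerating some paths:
Selby - Orton - Yarm - Irby: 4+8+5 = 17
Selby - Orton - Varne - Irby: 4+3+9 = 16
Selby - Orton - Marden - Irby: 4+2+11 = 17
Cheapest is Selby - Orton - Varne - Irby at 16 km.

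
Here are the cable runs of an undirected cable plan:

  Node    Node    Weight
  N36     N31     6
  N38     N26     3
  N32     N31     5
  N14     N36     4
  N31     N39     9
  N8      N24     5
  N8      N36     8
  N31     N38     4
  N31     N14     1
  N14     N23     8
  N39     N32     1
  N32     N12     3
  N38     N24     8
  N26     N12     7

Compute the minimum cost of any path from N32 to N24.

Candidate routes:
N32–N31–N38–N24: 5+4+8 = 17
N32–N39–N31–N38–N24: 1+9+4+8 = 22
N32–N12–N26–N38–N24: 3+7+3+8 = 21
The minimum is 17 via N32–N31–N38–N24.

17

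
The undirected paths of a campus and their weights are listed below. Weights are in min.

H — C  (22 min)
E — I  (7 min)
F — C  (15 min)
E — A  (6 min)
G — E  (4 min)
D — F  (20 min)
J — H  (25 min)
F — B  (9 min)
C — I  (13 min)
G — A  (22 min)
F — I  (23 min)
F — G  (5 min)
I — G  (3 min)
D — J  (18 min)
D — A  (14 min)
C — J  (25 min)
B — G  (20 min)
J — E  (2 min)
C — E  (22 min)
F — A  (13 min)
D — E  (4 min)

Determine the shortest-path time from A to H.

Candidate routes:
A - E - J - H: 6+2+25 = 33
A - E - G - I - C - H: 6+4+3+13+22 = 48
A - D - E - J - H: 14+4+2+25 = 45
Cheapest is A - E - J - H at 33 min.

33 min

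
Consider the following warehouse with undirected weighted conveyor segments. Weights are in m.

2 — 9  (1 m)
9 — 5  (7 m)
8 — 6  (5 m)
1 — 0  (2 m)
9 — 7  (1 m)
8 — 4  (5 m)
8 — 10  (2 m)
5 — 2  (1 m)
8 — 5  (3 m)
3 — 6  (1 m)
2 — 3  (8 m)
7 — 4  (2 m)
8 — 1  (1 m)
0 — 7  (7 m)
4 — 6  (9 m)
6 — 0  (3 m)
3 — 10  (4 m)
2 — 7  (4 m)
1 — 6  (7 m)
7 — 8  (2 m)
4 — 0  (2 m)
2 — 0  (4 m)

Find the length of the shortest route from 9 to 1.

4 m

Enumerating some paths:
9 → 7 → 8 → 1: 1+2+1 = 4
9 → 2 → 5 → 8 → 1: 1+1+3+1 = 6
The minimum is 4 m via 9 → 7 → 8 → 1.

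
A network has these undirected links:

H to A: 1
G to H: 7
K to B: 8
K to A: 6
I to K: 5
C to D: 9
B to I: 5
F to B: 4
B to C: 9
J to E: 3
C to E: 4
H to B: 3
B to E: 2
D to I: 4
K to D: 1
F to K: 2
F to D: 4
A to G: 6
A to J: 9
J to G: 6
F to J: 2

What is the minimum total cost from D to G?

Compare a few routes:
D–K–A–H–G: 1+6+1+7 = 15
D–F–J–G: 4+2+6 = 12
D–K–A–G: 1+6+6 = 13
D–K–F–J–G: 1+2+2+6 = 11
Cheapest is D–K–F–J–G at 11.

11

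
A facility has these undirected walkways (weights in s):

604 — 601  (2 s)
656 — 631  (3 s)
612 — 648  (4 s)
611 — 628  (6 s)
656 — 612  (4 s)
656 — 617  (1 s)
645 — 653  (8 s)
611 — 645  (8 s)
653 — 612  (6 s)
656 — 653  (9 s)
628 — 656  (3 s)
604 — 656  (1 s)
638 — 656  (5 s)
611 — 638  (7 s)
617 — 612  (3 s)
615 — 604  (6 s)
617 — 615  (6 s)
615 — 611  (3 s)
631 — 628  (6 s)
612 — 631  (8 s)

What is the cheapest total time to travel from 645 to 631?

20 s

Enumerating some paths:
645 → 611 → 615 → 617 → 656 → 631: 8+3+6+1+3 = 21
645 → 611 → 628 → 631: 8+6+6 = 20
645 → 611 → 615 → 604 → 656 → 631: 8+3+6+1+3 = 21
Cheapest is 645 → 611 → 628 → 631 at 20 s.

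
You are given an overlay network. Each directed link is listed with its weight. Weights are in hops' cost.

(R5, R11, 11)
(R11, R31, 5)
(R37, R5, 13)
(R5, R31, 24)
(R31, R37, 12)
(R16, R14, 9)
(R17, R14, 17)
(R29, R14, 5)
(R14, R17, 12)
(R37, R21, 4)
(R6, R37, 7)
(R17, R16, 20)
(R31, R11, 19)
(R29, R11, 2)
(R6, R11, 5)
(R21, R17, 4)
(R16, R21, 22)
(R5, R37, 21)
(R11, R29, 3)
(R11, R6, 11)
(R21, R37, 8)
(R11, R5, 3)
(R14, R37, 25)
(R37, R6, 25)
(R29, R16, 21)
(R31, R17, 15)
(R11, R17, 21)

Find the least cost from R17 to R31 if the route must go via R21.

Shortest R17→R21: R17–R16–R21 = 42
Best R21 to R31: R21–R37–R5–R11–R31 costing 37
Total via R21: 42 + 37 = 79 hops' cost.

79 hops' cost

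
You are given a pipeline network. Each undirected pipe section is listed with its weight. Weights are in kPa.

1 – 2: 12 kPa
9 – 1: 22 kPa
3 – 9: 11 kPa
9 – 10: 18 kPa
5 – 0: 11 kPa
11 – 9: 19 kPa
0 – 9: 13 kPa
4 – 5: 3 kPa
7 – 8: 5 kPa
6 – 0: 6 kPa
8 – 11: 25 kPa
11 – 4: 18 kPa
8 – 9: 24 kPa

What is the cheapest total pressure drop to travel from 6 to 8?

43 kPa

Shortest distances from 6:
6: 0
0: 6  (via 6)
5: 17  (via 0)
9: 19  (via 0)
4: 20  (via 5)
3: 30  (via 9)
10: 37  (via 9)
11: 38  (via 9)
1: 41  (via 9)
8: 43  (via 9)
Shortest route: 6–0–9–8 = 43 kPa.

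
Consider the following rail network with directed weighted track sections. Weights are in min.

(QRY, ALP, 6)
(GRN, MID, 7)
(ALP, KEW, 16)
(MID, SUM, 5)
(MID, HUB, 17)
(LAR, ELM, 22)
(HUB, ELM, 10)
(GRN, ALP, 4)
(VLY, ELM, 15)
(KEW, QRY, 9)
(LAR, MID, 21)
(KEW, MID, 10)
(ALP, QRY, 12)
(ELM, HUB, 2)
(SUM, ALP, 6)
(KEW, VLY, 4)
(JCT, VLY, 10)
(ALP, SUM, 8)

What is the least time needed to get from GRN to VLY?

Compare a few routes:
GRN → MID → SUM → ALP → KEW → VLY: 7+5+6+16+4 = 38
GRN → ALP → KEW → VLY: 4+16+4 = 24
Cheapest is GRN → ALP → KEW → VLY at 24 min.

24 min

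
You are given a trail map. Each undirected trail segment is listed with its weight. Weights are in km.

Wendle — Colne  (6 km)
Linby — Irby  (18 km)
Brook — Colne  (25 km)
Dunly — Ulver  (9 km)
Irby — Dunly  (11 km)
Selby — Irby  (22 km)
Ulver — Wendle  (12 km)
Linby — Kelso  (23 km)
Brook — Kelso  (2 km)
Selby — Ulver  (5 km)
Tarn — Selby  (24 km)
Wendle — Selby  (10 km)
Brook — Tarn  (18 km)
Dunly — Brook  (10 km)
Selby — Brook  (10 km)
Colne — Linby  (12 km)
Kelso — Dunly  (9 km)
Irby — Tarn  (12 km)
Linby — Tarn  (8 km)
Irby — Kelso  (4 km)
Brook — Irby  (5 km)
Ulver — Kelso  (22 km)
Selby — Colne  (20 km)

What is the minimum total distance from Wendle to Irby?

25 km

Running Dijkstra from Wendle:
Wendle: 0
Colne: 6  (via Wendle)
Selby: 10  (via Wendle)
Ulver: 12  (via Wendle)
Linby: 18  (via Colne)
Brook: 20  (via Selby)
Dunly: 21  (via Ulver)
Kelso: 22  (via Brook)
Irby: 25  (via Brook)
Shortest route: Wendle–Selby–Brook–Irby = 25 km.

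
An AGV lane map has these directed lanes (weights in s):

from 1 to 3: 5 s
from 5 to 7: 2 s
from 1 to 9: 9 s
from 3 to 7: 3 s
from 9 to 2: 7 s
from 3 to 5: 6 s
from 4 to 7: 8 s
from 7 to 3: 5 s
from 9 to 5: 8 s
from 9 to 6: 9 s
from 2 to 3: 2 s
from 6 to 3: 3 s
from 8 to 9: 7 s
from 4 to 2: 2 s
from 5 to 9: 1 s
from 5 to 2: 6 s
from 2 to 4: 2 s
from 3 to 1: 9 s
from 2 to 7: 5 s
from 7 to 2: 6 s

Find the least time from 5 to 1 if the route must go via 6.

Best 5 to 6: 5–9–6 costing 10
Best 6 to 1: 6–3–1 costing 12
Total via 6: 10 + 12 = 22 s.

22 s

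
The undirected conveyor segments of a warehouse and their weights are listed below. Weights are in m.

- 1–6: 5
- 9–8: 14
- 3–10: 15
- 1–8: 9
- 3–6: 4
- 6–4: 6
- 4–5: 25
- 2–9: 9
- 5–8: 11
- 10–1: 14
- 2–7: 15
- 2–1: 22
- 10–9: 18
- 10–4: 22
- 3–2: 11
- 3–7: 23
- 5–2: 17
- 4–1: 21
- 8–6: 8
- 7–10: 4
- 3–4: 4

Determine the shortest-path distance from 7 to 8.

27 m

Shortest distances from 7:
7: 0
10: 4  (via 7)
2: 15  (via 7)
1: 18  (via 10)
3: 19  (via 10)
9: 22  (via 10)
4: 23  (via 3)
6: 23  (via 1)
8: 27  (via 1)
Shortest route: 7–10–1–8 = 27 m.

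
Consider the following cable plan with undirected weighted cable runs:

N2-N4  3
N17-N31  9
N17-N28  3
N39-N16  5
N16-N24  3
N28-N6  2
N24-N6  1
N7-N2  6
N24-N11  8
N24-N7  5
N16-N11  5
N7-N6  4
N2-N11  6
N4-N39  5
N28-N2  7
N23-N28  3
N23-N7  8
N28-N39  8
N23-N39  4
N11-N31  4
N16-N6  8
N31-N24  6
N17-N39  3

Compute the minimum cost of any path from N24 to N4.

Running Dijkstra from N24:
N24: 0
N6: 1  (via N24)
N16: 3  (via N24)
N28: 3  (via N6)
N7: 5  (via N24)
N17: 6  (via N28)
N31: 6  (via N24)
N23: 6  (via N28)
N39: 8  (via N16)
N11: 8  (via N24)
N2: 10  (via N28)
N4: 13  (via N39)
Shortest route: N24 → N16 → N39 → N4 = 13.

13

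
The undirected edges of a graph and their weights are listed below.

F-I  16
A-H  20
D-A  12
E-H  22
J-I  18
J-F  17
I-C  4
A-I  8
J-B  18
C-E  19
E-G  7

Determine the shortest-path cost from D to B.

56

Running Dijkstra from D:
D: 0
A: 12  (via D)
I: 20  (via A)
C: 24  (via I)
H: 32  (via A)
F: 36  (via I)
J: 38  (via I)
E: 43  (via C)
G: 50  (via E)
B: 56  (via J)
Shortest route: D–A–I–J–B = 56.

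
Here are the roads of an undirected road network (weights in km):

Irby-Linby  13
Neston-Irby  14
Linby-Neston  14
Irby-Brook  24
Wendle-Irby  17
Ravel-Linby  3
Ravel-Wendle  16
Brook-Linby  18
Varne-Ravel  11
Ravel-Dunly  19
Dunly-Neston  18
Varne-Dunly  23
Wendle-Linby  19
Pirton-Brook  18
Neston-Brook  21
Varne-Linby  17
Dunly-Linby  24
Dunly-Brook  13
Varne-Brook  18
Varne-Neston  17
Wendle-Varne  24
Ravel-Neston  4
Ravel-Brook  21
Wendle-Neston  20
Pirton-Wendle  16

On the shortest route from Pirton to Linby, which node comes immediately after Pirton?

Wendle

Enumerating some paths:
Pirton → Brook → Ravel → Linby: 18+21+3 = 42
Pirton → Wendle → Linby: 16+19 = 35
Pirton → Brook → Linby: 18+18 = 36
The minimum is 35 km via Pirton → Wendle → Linby.
So from Pirton the first move is to Wendle.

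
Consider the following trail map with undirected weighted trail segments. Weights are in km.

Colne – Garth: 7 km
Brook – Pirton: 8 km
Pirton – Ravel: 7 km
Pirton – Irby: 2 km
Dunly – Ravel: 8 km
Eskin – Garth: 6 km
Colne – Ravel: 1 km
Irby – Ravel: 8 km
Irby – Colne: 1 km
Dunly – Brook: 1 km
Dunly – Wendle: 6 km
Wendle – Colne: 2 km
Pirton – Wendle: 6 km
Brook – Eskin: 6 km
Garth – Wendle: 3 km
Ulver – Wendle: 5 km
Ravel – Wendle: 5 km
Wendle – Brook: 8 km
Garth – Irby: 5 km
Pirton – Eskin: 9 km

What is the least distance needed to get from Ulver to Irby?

8 km

Shortest distances from Ulver:
Ulver: 0
Wendle: 5  (via Ulver)
Colne: 7  (via Wendle)
Garth: 8  (via Wendle)
Irby: 8  (via Colne)
Shortest route: Ulver → Wendle → Colne → Irby = 8 km.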